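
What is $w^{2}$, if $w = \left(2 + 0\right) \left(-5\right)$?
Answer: $100$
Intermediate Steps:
$w = -10$ ($w = 2 \left(-5\right) = -10$)
$w^{2} = \left(-10\right)^{2} = 100$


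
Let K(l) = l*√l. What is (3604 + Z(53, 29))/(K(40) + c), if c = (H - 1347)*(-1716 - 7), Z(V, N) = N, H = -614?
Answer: 4091730433/3805436549603 - 96880*√10/3805436549603 ≈ 0.0010752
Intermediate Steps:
K(l) = l^(3/2)
c = 3378803 (c = (-614 - 1347)*(-1716 - 7) = -1961*(-1723) = 3378803)
(3604 + Z(53, 29))/(K(40) + c) = (3604 + 29)/(40^(3/2) + 3378803) = 3633/(80*√10 + 3378803) = 3633/(3378803 + 80*√10)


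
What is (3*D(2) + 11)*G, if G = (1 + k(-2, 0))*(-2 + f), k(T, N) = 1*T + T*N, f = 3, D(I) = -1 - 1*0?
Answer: -8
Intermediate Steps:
D(I) = -1 (D(I) = -1 + 0 = -1)
k(T, N) = T + N*T
G = -1 (G = (1 - 2*(1 + 0))*(-2 + 3) = (1 - 2*1)*1 = (1 - 2)*1 = -1*1 = -1)
(3*D(2) + 11)*G = (3*(-1) + 11)*(-1) = (-3 + 11)*(-1) = 8*(-1) = -8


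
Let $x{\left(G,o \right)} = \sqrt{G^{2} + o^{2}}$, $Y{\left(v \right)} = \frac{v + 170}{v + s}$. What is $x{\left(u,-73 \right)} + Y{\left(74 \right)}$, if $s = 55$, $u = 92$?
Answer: $\frac{244}{129} + \sqrt{13793} \approx 119.34$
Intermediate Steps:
$Y{\left(v \right)} = \frac{170 + v}{55 + v}$ ($Y{\left(v \right)} = \frac{v + 170}{v + 55} = \frac{170 + v}{55 + v}$)
$x{\left(u,-73 \right)} + Y{\left(74 \right)} = \sqrt{92^{2} + \left(-73\right)^{2}} + \frac{170 + 74}{55 + 74} = \sqrt{8464 + 5329} + \frac{1}{129} \cdot 244 = \sqrt{13793} + \frac{1}{129} \cdot 244 = \sqrt{13793} + \frac{244}{129} = \frac{244}{129} + \sqrt{13793}$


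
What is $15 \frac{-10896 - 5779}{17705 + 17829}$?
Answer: $- \frac{250125}{35534} \approx -7.039$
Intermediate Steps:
$15 \frac{-10896 - 5779}{17705 + 17829} = 15 \left(- \frac{16675}{35534}\right) = - \frac{250125}{35534}$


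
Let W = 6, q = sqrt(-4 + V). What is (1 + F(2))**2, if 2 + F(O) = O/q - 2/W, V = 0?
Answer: 7/9 + 8*I/3 ≈ 0.77778 + 2.6667*I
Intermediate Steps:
q = 2*I (q = sqrt(-4 + 0) = sqrt(-4) = 2*I ≈ 2.0*I)
F(O) = -7/3 - I*O/2 (F(O) = -2 + (O/((2*I)) - 2/6) = -2 + (O*(-I/2) - 2*1/6) = -2 + (-I*O/2 - 1/3) = -2 + (-1/3 - I*O/2) = -7/3 - I*O/2)
(1 + F(2))**2 = (1 + (-7/3 - 1/2*I*2))**2 = (1 + (-7/3 - I))**2 = (-4/3 - I)**2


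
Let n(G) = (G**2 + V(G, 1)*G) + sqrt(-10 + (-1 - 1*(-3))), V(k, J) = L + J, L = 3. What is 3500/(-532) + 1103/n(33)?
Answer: 2*(-125*sqrt(2) + 65834*I)/(19*(-1221*I + 2*sqrt(2))) ≈ -5.6756 - 0.0020926*I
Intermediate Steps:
V(k, J) = 3 + J
n(G) = G**2 + 4*G + 2*I*sqrt(2) (n(G) = (G**2 + (3 + 1)*G) + sqrt(-10 + (-1 - 1*(-3))) = (G**2 + 4*G) + sqrt(-10 + (-1 + 3)) = (G**2 + 4*G) + sqrt(-10 + 2) = (G**2 + 4*G) + sqrt(-8) = (G**2 + 4*G) + 2*I*sqrt(2) = G**2 + 4*G + 2*I*sqrt(2))
3500/(-532) + 1103/n(33) = 3500/(-532) + 1103/(33**2 + 4*33 + 2*I*sqrt(2)) = 3500*(-1/532) + 1103/(1089 + 132 + 2*I*sqrt(2)) = -125/19 + 1103/(1221 + 2*I*sqrt(2))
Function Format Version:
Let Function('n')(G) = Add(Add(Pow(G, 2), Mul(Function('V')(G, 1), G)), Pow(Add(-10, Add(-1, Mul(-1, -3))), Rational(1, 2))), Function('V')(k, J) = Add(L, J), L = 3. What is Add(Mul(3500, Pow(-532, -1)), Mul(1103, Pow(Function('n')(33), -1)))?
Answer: Mul(Rational(2, 19), Pow(Add(Mul(-1221, I), Mul(2, Pow(2, Rational(1, 2)))), -1), Add(Mul(-125, Pow(2, Rational(1, 2))), Mul(65834, I))) ≈ Add(-5.6756, Mul(-0.0020926, I))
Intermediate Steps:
Function('V')(k, J) = Add(3, J)
Function('n')(G) = Add(Pow(G, 2), Mul(4, G), Mul(2, I, Pow(2, Rational(1, 2)))) (Function('n')(G) = Add(Add(Pow(G, 2), Mul(Add(3, 1), G)), Pow(Add(-10, Add(-1, Mul(-1, -3))), Rational(1, 2))) = Add(Add(Pow(G, 2), Mul(4, G)), Pow(Add(-10, Add(-1, 3)), Rational(1, 2))) = Add(Add(Pow(G, 2), Mul(4, G)), Pow(Add(-10, 2), Rational(1, 2))) = Add(Add(Pow(G, 2), Mul(4, G)), Pow(-8, Rational(1, 2))) = Add(Add(Pow(G, 2), Mul(4, G)), Mul(2, I, Pow(2, Rational(1, 2)))) = Add(Pow(G, 2), Mul(4, G), Mul(2, I, Pow(2, Rational(1, 2)))))
Add(Mul(3500, Pow(-532, -1)), Mul(1103, Pow(Function('n')(33), -1))) = Add(Mul(3500, Pow(-532, -1)), Mul(1103, Pow(Add(Pow(33, 2), Mul(4, 33), Mul(2, I, Pow(2, Rational(1, 2)))), -1))) = Add(Mul(3500, Rational(-1, 532)), Mul(1103, Pow(Add(1089, 132, Mul(2, I, Pow(2, Rational(1, 2)))), -1))) = Add(Rational(-125, 19), Mul(1103, Pow(Add(1221, Mul(2, I, Pow(2, Rational(1, 2)))), -1)))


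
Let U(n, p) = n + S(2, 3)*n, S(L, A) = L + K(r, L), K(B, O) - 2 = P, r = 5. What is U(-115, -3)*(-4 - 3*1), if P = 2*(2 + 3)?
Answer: 12075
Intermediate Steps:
P = 10 (P = 2*5 = 10)
K(B, O) = 12 (K(B, O) = 2 + 10 = 12)
S(L, A) = 12 + L (S(L, A) = L + 12 = 12 + L)
U(n, p) = 15*n (U(n, p) = n + (12 + 2)*n = n + 14*n = 15*n)
U(-115, -3)*(-4 - 3*1) = (15*(-115))*(-4 - 3*1) = -1725*(-4 - 3) = -1725*(-7) = 12075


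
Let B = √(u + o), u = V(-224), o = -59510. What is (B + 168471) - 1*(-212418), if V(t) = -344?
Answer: 380889 + I*√59854 ≈ 3.8089e+5 + 244.65*I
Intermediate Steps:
u = -344
B = I*√59854 (B = √(-344 - 59510) = √(-59854) = I*√59854 ≈ 244.65*I)
(B + 168471) - 1*(-212418) = (I*√59854 + 168471) - 1*(-212418) = (168471 + I*√59854) + 212418 = 380889 + I*√59854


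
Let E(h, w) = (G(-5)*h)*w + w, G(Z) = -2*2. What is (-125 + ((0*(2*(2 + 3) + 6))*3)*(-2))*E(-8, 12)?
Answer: -49500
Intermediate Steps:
G(Z) = -4
E(h, w) = w - 4*h*w (E(h, w) = (-4*h)*w + w = -4*h*w + w = w - 4*h*w)
(-125 + ((0*(2*(2 + 3) + 6))*3)*(-2))*E(-8, 12) = (-125 + ((0*(2*(2 + 3) + 6))*3)*(-2))*(12*(1 - 4*(-8))) = (-125 + ((0*(2*5 + 6))*3)*(-2))*(12*(1 + 32)) = (-125 + ((0*(10 + 6))*3)*(-2))*(12*33) = (-125 + ((0*16)*3)*(-2))*396 = (-125 + (0*3)*(-2))*396 = (-125 + 0*(-2))*396 = (-125 + 0)*396 = -125*396 = -49500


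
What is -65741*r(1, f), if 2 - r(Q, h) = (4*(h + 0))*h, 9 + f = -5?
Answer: 51409462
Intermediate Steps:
f = -14 (f = -9 - 5 = -14)
r(Q, h) = 2 - 4*h² (r(Q, h) = 2 - 4*(h + 0)*h = 2 - 4*h*h = 2 - 4*h²)
-65741*r(1, f) = -65741*(2 - 4*(-14)²) = -65741*(2 - 4*196) = -65741*(2 - 784) = -65741*(-782) = 51409462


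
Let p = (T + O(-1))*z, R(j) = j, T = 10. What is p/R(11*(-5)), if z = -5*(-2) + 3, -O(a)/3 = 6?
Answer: 104/55 ≈ 1.8909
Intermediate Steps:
O(a) = -18 (O(a) = -3*6 = -18)
z = 13 (z = 10 + 3 = 13)
p = -104 (p = (10 - 18)*13 = -8*13 = -104)
p/R(11*(-5)) = -104/(11*(-5)) = -104/(-55) = -104*(-1/55) = 104/55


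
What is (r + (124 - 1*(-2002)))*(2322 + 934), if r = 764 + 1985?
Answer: 15873000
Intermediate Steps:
r = 2749
(r + (124 - 1*(-2002)))*(2322 + 934) = (2749 + (124 - 1*(-2002)))*(2322 + 934) = (2749 + (124 + 2002))*3256 = (2749 + 2126)*3256 = 4875*3256 = 15873000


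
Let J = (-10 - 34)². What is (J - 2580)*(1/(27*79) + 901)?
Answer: -1237661096/2133 ≈ -5.8024e+5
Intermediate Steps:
J = 1936 (J = (-44)² = 1936)
(J - 2580)*(1/(27*79) + 901) = (1936 - 2580)*(1/(27*79) + 901) = -644*(1/2133 + 901) = -644*1921834/2133 = -1237661096/2133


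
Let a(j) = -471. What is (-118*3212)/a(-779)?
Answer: 379016/471 ≈ 804.71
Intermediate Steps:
(-118*3212)/a(-779) = -118*3212/(-471) = -379016*(-1/471) = 379016/471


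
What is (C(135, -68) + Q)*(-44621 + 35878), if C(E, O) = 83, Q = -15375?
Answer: 133697956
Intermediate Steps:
(C(135, -68) + Q)*(-44621 + 35878) = (83 - 15375)*(-44621 + 35878) = -15292*(-8743) = 133697956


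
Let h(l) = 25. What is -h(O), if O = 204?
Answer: -25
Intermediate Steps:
-h(O) = -1*25 = -25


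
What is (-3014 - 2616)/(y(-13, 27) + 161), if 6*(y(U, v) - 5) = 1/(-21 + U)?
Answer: -1148520/33863 ≈ -33.917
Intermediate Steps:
y(U, v) = 5 + 1/(6*(-21 + U))
(-3014 - 2616)/(y(-13, 27) + 161) = (-3014 - 2616)/((-629 + 30*(-13))/(6*(-21 - 13)) + 161) = -5630/((⅙)*(-629 - 390)/(-34) + 161) = -5630/((⅙)*(-1/34)*(-1019) + 161) = -5630/(1019/204 + 161) = -5630/33863/204 = -5630*204/33863 = -1148520/33863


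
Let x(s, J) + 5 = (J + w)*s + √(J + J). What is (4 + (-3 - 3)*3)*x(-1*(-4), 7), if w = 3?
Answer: -490 - 14*√14 ≈ -542.38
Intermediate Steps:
x(s, J) = -5 + s*(3 + J) + √2*√J (x(s, J) = -5 + ((J + 3)*s + √(J + J)) = -5 + ((3 + J)*s + √(2*J)) = -5 + (s*(3 + J) + √2*√J) = -5 + s*(3 + J) + √2*√J)
(4 + (-3 - 3)*3)*x(-1*(-4), 7) = (4 + (-3 - 3)*3)*(-5 + 3*(-1*(-4)) + 7*(-1*(-4)) + √2*√7) = (4 - 6*3)*(-5 + 3*4 + 7*4 + √14) = (4 - 18)*(-5 + 12 + 28 + √14) = -14*(35 + √14) = -490 - 14*√14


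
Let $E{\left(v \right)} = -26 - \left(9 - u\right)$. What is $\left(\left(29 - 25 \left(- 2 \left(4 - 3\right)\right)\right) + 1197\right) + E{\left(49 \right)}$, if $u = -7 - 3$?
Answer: $1231$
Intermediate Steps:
$u = -10$ ($u = -7 - 3 = -10$)
$E{\left(v \right)} = -45$ ($E{\left(v \right)} = -26 - \left(9 - -10\right) = -26 - \left(9 + 10\right) = -26 - 19 = -45$)
$\left(\left(29 - 25 \left(- 2 \left(4 - 3\right)\right)\right) + 1197\right) + E{\left(49 \right)} = \left(\left(29 - 25 \left(- 2 \left(4 - 3\right)\right)\right) + 1197\right) - 45 = \left(\left(29 - 25 \left(\left(-2\right) 1\right)\right) + 1197\right) - 45 = \left(\left(29 - -50\right) + 1197\right) - 45 = \left(\left(29 + 50\right) + 1197\right) - 45 = \left(79 + 1197\right) - 45 = 1276 - 45 = 1231$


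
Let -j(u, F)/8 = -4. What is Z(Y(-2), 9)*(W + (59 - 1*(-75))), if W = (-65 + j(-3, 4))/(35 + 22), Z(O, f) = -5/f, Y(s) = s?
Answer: -4225/57 ≈ -74.123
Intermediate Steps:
j(u, F) = 32 (j(u, F) = -8*(-4) = 32)
W = -11/19 (W = (-65 + 32)/(35 + 22) = -33/57 = -33*1/57 = -11/19 ≈ -0.57895)
Z(Y(-2), 9)*(W + (59 - 1*(-75))) = (-5/9)*(-11/19 + (59 - 1*(-75))) = (-5*⅑)*(-11/19 + (59 + 75)) = -5*(-11/19 + 134)/9 = -5/9*2535/19 = -4225/57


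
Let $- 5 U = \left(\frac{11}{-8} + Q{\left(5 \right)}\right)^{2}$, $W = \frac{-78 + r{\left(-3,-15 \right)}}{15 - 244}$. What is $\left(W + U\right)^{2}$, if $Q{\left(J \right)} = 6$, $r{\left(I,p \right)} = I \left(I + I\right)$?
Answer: $\frac{86613078601}{5369958400} \approx 16.129$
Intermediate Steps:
$r{\left(I,p \right)} = 2 I^{2}$ ($r{\left(I,p \right)} = I 2 I = 2 I^{2}$)
$W = \frac{60}{229}$ ($W = \frac{-78 + 2 \left(-3\right)^{2}}{15 - 244} = \frac{-78 + 2 \cdot 9}{-229} = \left(-78 + 18\right) \left(- \frac{1}{229}\right) = \left(-60\right) \left(- \frac{1}{229}\right) = \frac{60}{229} \approx 0.26201$)
$U = - \frac{1369}{320}$ ($U = - \frac{\left(\frac{11}{-8} + 6\right)^{2}}{5} = - \frac{\left(11 \left(- \frac{1}{8}\right) + 6\right)^{2}}{5} = - \frac{\left(- \frac{11}{8} + 6\right)^{2}}{5} = - \frac{\left(\frac{37}{8}\right)^{2}}{5} = \left(- \frac{1}{5}\right) \frac{1369}{64} = - \frac{1369}{320} \approx -4.2781$)
$\left(W + U\right)^{2} = \left(\frac{60}{229} - \frac{1369}{320}\right)^{2} = \left(- \frac{294301}{73280}\right)^{2} = \frac{86613078601}{5369958400}$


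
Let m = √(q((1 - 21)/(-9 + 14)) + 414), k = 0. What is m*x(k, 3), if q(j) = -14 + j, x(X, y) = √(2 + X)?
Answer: 6*√22 ≈ 28.142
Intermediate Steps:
m = 6*√11 (m = √((-14 + (1 - 21)/(-9 + 14)) + 414) = √((-14 - 20/5) + 414) = √((-14 - 20*⅕) + 414) = √((-14 - 4) + 414) = √(-18 + 414) = √396 = 6*√11 ≈ 19.900)
m*x(k, 3) = (6*√11)*√(2 + 0) = (6*√11)*√2 = 6*√22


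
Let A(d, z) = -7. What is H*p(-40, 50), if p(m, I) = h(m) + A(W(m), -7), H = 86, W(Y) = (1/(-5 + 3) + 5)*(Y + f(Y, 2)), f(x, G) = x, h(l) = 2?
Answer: -430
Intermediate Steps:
W(Y) = 9*Y (W(Y) = (1/(-5 + 3) + 5)*(Y + Y) = (1/(-2) + 5)*(2*Y) = (-½ + 5)*(2*Y) = 9*(2*Y)/2 = 9*Y)
p(m, I) = -5 (p(m, I) = 2 - 7 = -5)
H*p(-40, 50) = 86*(-5) = -430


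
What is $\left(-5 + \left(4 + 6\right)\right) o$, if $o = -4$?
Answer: $-20$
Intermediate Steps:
$\left(-5 + \left(4 + 6\right)\right) o = \left(-5 + \left(4 + 6\right)\right) \left(-4\right) = \left(-5 + 10\right) \left(-4\right) = 5 \left(-4\right) = -20$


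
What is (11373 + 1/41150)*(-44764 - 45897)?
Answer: -42429252896611/41150 ≈ -1.0311e+9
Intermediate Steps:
(11373 + 1/41150)*(-44764 - 45897) = (11373 + 1/41150)*(-90661) = (467998951/41150)*(-90661) = -42429252896611/41150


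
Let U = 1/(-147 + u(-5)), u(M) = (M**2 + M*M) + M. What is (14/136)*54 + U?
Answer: 283/51 ≈ 5.5490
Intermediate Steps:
u(M) = M + 2*M**2 (u(M) = (M**2 + M**2) + M = 2*M**2 + M = M + 2*M**2)
U = -1/102 (U = 1/(-147 - 5*(1 + 2*(-5))) = 1/(-147 - 5*(1 - 10)) = 1/(-147 - 5*(-9)) = 1/(-147 + 45) = 1/(-102) = -1/102 ≈ -0.0098039)
(14/136)*54 + U = (14/136)*54 - 1/102 = (14*(1/136))*54 - 1/102 = (7/68)*54 - 1/102 = 189/34 - 1/102 = 283/51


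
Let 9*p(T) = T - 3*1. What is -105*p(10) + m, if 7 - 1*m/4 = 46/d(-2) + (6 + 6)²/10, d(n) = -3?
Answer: -749/15 ≈ -49.933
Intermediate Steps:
p(T) = -⅓ + T/9 (p(T) = (T - 3*1)/9 = (T - 3)/9 = (-3 + T)/9 = -⅓ + T/9)
m = 476/15 (m = 28 - 4*(46/(-3) + (6 + 6)²/10) = 28 - 4*(46*(-⅓) + 12²*(⅒)) = 28 - 4*(-46/3 + 144*(⅒)) = 28 - 4*(-46/3 + 72/5) = 28 - 4*(-14/15) = 28 + 56/15 = 476/15 ≈ 31.733)
-105*p(10) + m = -105*(-⅓ + (⅑)*10) + 476/15 = -105*(-⅓ + 10/9) + 476/15 = -105*7/9 + 476/15 = -245/3 + 476/15 = -749/15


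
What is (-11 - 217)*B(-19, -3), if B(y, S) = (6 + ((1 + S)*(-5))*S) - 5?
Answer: 6612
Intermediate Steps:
B(y, S) = 1 + S*(-5 - 5*S) (B(y, S) = (6 + (-5 - 5*S)*S) - 5 = (6 + S*(-5 - 5*S)) - 5 = 1 + S*(-5 - 5*S))
(-11 - 217)*B(-19, -3) = (-11 - 217)*(1 - 5*(-3) - 5*(-3)²) = -228*(1 + 15 - 5*9) = -228*(1 + 15 - 45) = -228*(-29) = 6612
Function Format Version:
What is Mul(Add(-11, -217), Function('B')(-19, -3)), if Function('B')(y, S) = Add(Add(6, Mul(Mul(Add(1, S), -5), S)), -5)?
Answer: 6612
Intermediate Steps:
Function('B')(y, S) = Add(1, Mul(S, Add(-5, Mul(-5, S)))) (Function('B')(y, S) = Add(Add(6, Mul(Add(-5, Mul(-5, S)), S)), -5) = Add(Add(6, Mul(S, Add(-5, Mul(-5, S)))), -5) = Add(1, Mul(S, Add(-5, Mul(-5, S)))))
Mul(Add(-11, -217), Function('B')(-19, -3)) = Mul(Add(-11, -217), Add(1, Mul(-5, -3), Mul(-5, Pow(-3, 2)))) = Mul(-228, Add(1, 15, Mul(-5, 9))) = Mul(-228, Add(1, 15, -45)) = Mul(-228, -29) = 6612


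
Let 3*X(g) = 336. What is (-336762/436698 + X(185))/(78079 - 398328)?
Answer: -2698523/7769560989 ≈ -0.00034732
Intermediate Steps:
X(g) = 112 (X(g) = (⅓)*336 = 112)
(-336762/436698 + X(185))/(78079 - 398328) = (-336762/436698 + 112)/(78079 - 398328) = (-336762*1/436698 + 112)/(-320249) = (-18709/24261 + 112)*(-1/320249) = (2698523/24261)*(-1/320249) = -2698523/7769560989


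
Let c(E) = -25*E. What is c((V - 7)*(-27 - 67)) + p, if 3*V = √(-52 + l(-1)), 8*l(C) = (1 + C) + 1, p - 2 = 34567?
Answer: 18119 + 1175*I*√830/6 ≈ 18119.0 + 5641.9*I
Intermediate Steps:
p = 34569 (p = 2 + 34567 = 34569)
l(C) = ¼ + C/8 (l(C) = ((1 + C) + 1)/8 = (2 + C)/8 = ¼ + C/8)
V = I*√830/12 (V = √(-52 + (¼ + (⅛)*(-1)))/3 = √(-52 + (¼ - ⅛))/3 = √(-52 + ⅛)/3 = √(-415/8)/3 = (I*√830/4)/3 = I*√830/12 ≈ 2.4008*I)
c((V - 7)*(-27 - 67)) + p = -25*(I*√830/12 - 7)*(-27 - 67) + 34569 = -25*(-7 + I*√830/12)*(-94) + 34569 = -25*(658 - 47*I*√830/6) + 34569 = (-16450 + 1175*I*√830/6) + 34569 = 18119 + 1175*I*√830/6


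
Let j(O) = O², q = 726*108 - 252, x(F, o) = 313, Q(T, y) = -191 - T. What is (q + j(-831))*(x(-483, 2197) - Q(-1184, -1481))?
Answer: -522727560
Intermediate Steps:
q = 78156 (q = 78408 - 252 = 78156)
(q + j(-831))*(x(-483, 2197) - Q(-1184, -1481)) = (78156 + (-831)²)*(313 - (-191 - 1*(-1184))) = (78156 + 690561)*(313 - (-191 + 1184)) = 768717*(313 - 1*993) = 768717*(313 - 993) = 768717*(-680) = -522727560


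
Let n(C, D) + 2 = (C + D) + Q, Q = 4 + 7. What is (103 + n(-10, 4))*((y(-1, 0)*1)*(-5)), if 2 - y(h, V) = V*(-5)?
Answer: -1060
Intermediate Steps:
y(h, V) = 2 + 5*V (y(h, V) = 2 - V*(-5) = 2 - (-5)*V = 2 + 5*V)
Q = 11
n(C, D) = 9 + C + D (n(C, D) = -2 + ((C + D) + 11) = -2 + (11 + C + D) = 9 + C + D)
(103 + n(-10, 4))*((y(-1, 0)*1)*(-5)) = (103 + (9 - 10 + 4))*(((2 + 5*0)*1)*(-5)) = (103 + 3)*(((2 + 0)*1)*(-5)) = 106*((2*1)*(-5)) = 106*(2*(-5)) = 106*(-10) = -1060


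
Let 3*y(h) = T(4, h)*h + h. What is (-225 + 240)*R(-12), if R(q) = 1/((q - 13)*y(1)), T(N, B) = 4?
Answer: -9/25 ≈ -0.36000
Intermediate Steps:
y(h) = 5*h/3 (y(h) = (4*h + h)/3 = (5*h)/3 = 5*h/3)
R(q) = 3/(5*(-13 + q)) (R(q) = 1/((q - 13)*(((5/3)*1))) = 1/((-13 + q)*(5/3)) = (3/5)/(-13 + q) = 3/(5*(-13 + q)))
(-225 + 240)*R(-12) = (-225 + 240)*(3/(5*(-13 - 12))) = 15*((3/5)/(-25)) = 15*((3/5)*(-1/25)) = 15*(-3/125) = -9/25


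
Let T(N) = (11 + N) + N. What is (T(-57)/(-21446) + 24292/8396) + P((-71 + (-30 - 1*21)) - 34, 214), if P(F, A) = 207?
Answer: 9448594633/45015154 ≈ 209.90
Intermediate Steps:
T(N) = 11 + 2*N
(T(-57)/(-21446) + 24292/8396) + P((-71 + (-30 - 1*21)) - 34, 214) = ((11 + 2*(-57))/(-21446) + 24292/8396) + 207 = ((11 - 114)*(-1/21446) + 24292*(1/8396)) + 207 = (-103*(-1/21446) + 6073/2099) + 207 = (103/21446 + 6073/2099) + 207 = 130457755/45015154 + 207 = 9448594633/45015154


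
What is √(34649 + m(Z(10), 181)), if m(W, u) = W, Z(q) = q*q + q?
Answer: √34759 ≈ 186.44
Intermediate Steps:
Z(q) = q + q² (Z(q) = q² + q = q + q²)
√(34649 + m(Z(10), 181)) = √(34649 + 10*(1 + 10)) = √(34649 + 10*11) = √(34649 + 110) = √34759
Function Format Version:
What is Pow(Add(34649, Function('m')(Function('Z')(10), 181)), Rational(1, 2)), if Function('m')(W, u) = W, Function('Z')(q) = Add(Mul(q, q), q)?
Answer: Pow(34759, Rational(1, 2)) ≈ 186.44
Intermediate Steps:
Function('Z')(q) = Add(q, Pow(q, 2)) (Function('Z')(q) = Add(Pow(q, 2), q) = Add(q, Pow(q, 2)))
Pow(Add(34649, Function('m')(Function('Z')(10), 181)), Rational(1, 2)) = Pow(Add(34649, Mul(10, Add(1, 10))), Rational(1, 2)) = Pow(Add(34649, Mul(10, 11)), Rational(1, 2)) = Pow(Add(34649, 110), Rational(1, 2)) = Pow(34759, Rational(1, 2))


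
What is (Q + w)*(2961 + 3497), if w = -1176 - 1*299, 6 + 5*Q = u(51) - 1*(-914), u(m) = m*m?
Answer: -24966628/5 ≈ -4.9933e+6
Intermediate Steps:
u(m) = m²
Q = 3509/5 (Q = -6/5 + (51² - 1*(-914))/5 = -6/5 + (2601 + 914)/5 = -6/5 + (⅕)*3515 = -6/5 + 703 = 3509/5 ≈ 701.80)
w = -1475 (w = -1176 - 299 = -1475)
(Q + w)*(2961 + 3497) = (3509/5 - 1475)*(2961 + 3497) = -3866/5*6458 = -24966628/5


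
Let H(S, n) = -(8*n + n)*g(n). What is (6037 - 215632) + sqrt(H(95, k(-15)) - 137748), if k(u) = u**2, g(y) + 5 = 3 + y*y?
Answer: -209595 + I*sqrt(102649323) ≈ -2.096e+5 + 10132.0*I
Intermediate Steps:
g(y) = -2 + y**2 (g(y) = -5 + (3 + y*y) = -5 + (3 + y**2) = -2 + y**2)
H(S, n) = -9*n*(-2 + n**2) (H(S, n) = -(8*n + n)*(-2 + n**2) = -9*n*(-2 + n**2))
(6037 - 215632) + sqrt(H(95, k(-15)) - 137748) = (6037 - 215632) + sqrt(9*(-15)**2*(2 - ((-15)**2)**2) - 137748) = -209595 + sqrt(9*225*(2 - 1*225**2) - 137748) = -209595 + sqrt(9*225*(2 - 1*50625) - 137748) = -209595 + sqrt(9*225*(2 - 50625) - 137748) = -209595 + sqrt(9*225*(-50623) - 137748) = -209595 + sqrt(-102511575 - 137748) = -209595 + sqrt(-102649323) = -209595 + I*sqrt(102649323)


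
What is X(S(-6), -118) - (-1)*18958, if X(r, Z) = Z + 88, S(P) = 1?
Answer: 18928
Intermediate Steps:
X(r, Z) = 88 + Z
X(S(-6), -118) - (-1)*18958 = (88 - 118) - (-1)*18958 = -30 - 1*(-18958) = -30 + 18958 = 18928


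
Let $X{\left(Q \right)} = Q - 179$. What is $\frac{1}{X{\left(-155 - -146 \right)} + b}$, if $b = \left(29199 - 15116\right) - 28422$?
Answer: $- \frac{1}{14527} \approx -6.8837 \cdot 10^{-5}$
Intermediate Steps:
$b = -14339$ ($b = 14083 - 28422 = -14339$)
$X{\left(Q \right)} = -179 + Q$
$\frac{1}{X{\left(-155 - -146 \right)} + b} = \frac{1}{\left(-179 - 9\right) - 14339} = \frac{1}{-188 - 14339} = \frac{1}{-14527} = - \frac{1}{14527}$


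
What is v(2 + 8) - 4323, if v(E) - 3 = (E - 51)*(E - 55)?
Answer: -2475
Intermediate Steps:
v(E) = 3 + (-55 + E)*(-51 + E) (v(E) = 3 + (E - 51)*(E - 55) = 3 + (-51 + E)*(-55 + E) = 3 + (-55 + E)*(-51 + E))
v(2 + 8) - 4323 = (2808 + (2 + 8)**2 - 106*(2 + 8)) - 4323 = (2808 + 10**2 - 106*10) - 4323 = (2808 + 100 - 1060) - 4323 = 1848 - 4323 = -2475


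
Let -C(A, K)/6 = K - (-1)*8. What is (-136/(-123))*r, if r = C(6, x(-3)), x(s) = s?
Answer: -1360/41 ≈ -33.171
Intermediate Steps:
C(A, K) = -48 - 6*K (C(A, K) = -6*(K - (-1)*8) = -6*(K - 1*(-8)) = -6*(K + 8) = -6*(8 + K) = -48 - 6*K)
r = -30 (r = -48 - 6*(-3) = -48 + 18 = -30)
(-136/(-123))*r = -136/(-123)*(-30) = -136*(-1/123)*(-30) = (136/123)*(-30) = -1360/41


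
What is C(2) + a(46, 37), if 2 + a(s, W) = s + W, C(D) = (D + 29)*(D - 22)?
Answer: -539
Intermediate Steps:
C(D) = (-22 + D)*(29 + D) (C(D) = (29 + D)*(-22 + D) = (-22 + D)*(29 + D))
a(s, W) = -2 + W + s (a(s, W) = -2 + (s + W) = -2 + (W + s) = -2 + W + s)
C(2) + a(46, 37) = (-638 + 2**2 + 7*2) + (-2 + 37 + 46) = (-638 + 4 + 14) + 81 = -620 + 81 = -539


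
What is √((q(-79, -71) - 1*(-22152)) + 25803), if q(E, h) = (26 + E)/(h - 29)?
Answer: √4795553/10 ≈ 218.99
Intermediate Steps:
q(E, h) = (26 + E)/(-29 + h)
√((q(-79, -71) - 1*(-22152)) + 25803) = √(((26 - 79)/(-29 - 71) - 1*(-22152)) + 25803) = √((-53/(-100) + 22152) + 25803) = √((-1/100*(-53) + 22152) + 25803) = √((53/100 + 22152) + 25803) = √(2215253/100 + 25803) = √(4795553/100) = √4795553/10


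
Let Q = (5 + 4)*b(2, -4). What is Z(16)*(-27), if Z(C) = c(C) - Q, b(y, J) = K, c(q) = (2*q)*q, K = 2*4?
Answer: -11880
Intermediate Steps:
K = 8
c(q) = 2*q²
b(y, J) = 8
Q = 72 (Q = (5 + 4)*8 = 9*8 = 72)
Z(C) = -72 + 2*C² (Z(C) = 2*C² - 1*72 = 2*C² - 72 = -72 + 2*C²)
Z(16)*(-27) = (-72 + 2*16²)*(-27) = (-72 + 2*256)*(-27) = (-72 + 512)*(-27) = 440*(-27) = -11880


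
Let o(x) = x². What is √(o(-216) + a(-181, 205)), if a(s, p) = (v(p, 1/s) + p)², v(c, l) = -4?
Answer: 3*√9673 ≈ 295.05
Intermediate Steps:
a(s, p) = (-4 + p)²
√(o(-216) + a(-181, 205)) = √((-216)² + (-4 + 205)²) = √(46656 + 201²) = √(46656 + 40401) = √87057 = 3*√9673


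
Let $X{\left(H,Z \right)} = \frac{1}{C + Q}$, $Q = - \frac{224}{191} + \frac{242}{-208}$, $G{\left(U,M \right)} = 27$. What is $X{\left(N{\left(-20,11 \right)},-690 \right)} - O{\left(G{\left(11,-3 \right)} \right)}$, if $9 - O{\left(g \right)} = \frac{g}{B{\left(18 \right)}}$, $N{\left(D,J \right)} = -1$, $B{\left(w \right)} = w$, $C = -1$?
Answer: $- \frac{1033793}{132542} \approx -7.7997$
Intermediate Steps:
$Q = - \frac{46407}{19864}$ ($Q = \left(-224\right) \frac{1}{191} + 242 \left(- \frac{1}{208}\right) = - \frac{224}{191} - \frac{121}{104} = - \frac{46407}{19864} \approx -2.3362$)
$X{\left(H,Z \right)} = - \frac{19864}{66271}$ ($X{\left(H,Z \right)} = \frac{1}{-1 - \frac{46407}{19864}} = \frac{1}{- \frac{66271}{19864}} = - \frac{19864}{66271}$)
$O{\left(g \right)} = 9 - \frac{g}{18}$
$X{\left(N{\left(-20,11 \right)},-690 \right)} - O{\left(G{\left(11,-3 \right)} \right)} = - \frac{19864}{66271} - \left(9 - \frac{3}{2}\right) = - \frac{19864}{66271} - \frac{15}{2} = - \frac{1033793}{132542}$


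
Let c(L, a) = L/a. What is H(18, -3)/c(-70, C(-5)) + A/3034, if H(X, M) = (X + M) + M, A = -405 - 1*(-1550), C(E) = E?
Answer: 26219/21238 ≈ 1.2345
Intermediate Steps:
A = 1145 (A = -405 + 1550 = 1145)
H(X, M) = X + 2*M (H(X, M) = (M + X) + M = X + 2*M)
H(18, -3)/c(-70, C(-5)) + A/3034 = (18 + 2*(-3))/((-70/(-5))) + 1145/3034 = (18 - 6)/((-70*(-⅕))) + 1145*(1/3034) = 12/14 + 1145/3034 = 12*(1/14) + 1145/3034 = 6/7 + 1145/3034 = 26219/21238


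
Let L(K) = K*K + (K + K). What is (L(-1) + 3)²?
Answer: 4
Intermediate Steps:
L(K) = K² + 2*K
(L(-1) + 3)² = (-(2 - 1) + 3)² = (-1*1 + 3)² = (-1 + 3)² = 2² = 4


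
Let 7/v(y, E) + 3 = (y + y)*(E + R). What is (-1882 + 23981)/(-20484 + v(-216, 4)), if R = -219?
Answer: -2052488823/1902492461 ≈ -1.0788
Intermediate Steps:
v(y, E) = 7/(-3 + 2*y*(-219 + E)) (v(y, E) = 7/(-3 + (y + y)*(E - 219)) = 7/(-3 + (2*y)*(-219 + E)) = 7/(-3 + 2*y*(-219 + E)))
(-1882 + 23981)/(-20484 + v(-216, 4)) = (-1882 + 23981)/(-20484 + 7/(-3 - 438*(-216) + 2*4*(-216))) = 22099/(-20484 + 7/(-3 + 94608 - 1728)) = 22099/(-20484 + 7/92877) = 22099/(-1902492461/92877) = 22099*(-92877/1902492461) = -2052488823/1902492461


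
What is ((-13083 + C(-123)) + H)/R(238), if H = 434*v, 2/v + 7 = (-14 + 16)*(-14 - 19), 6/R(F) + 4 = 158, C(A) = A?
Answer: -74297762/219 ≈ -3.3926e+5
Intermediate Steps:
R(F) = 3/77 (R(F) = 6/(-4 + 158) = 6/154 = 6*(1/154) = 3/77)
v = -2/73 (v = 2/(-7 + (-14 + 16)*(-14 - 19)) = 2/(-7 + 2*(-33)) = 2/(-7 - 66) = 2/(-73) = 2*(-1/73) = -2/73 ≈ -0.027397)
H = -868/73 (H = 434*(-2/73) = -868/73 ≈ -11.890)
((-13083 + C(-123)) + H)/R(238) = ((-13083 - 123) - 868/73)/(3/77) = (-13206 - 868/73)*(77/3) = -964906/73*77/3 = -74297762/219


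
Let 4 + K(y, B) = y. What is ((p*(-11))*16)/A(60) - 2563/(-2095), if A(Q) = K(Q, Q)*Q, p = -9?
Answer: 49709/29330 ≈ 1.6948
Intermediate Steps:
K(y, B) = -4 + y
A(Q) = Q*(-4 + Q) (A(Q) = (-4 + Q)*Q = Q*(-4 + Q))
((p*(-11))*16)/A(60) - 2563/(-2095) = (-9*(-11)*16)/((60*(-4 + 60))) - 2563/(-2095) = (99*16)/((60*56)) - 2563*(-1/2095) = 1584/3360 + 2563/2095 = 1584*(1/3360) + 2563/2095 = 33/70 + 2563/2095 = 49709/29330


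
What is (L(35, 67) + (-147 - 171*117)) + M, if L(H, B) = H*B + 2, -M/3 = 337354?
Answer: -1029869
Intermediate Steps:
M = -1012062 (M = -3*337354 = -1012062)
L(H, B) = 2 + B*H (L(H, B) = B*H + 2 = 2 + B*H)
(L(35, 67) + (-147 - 171*117)) + M = ((2 + 67*35) + (-147 - 171*117)) - 1012062 = ((2 + 2345) + (-147 - 20007)) - 1012062 = (2347 - 20154) - 1012062 = -17807 - 1012062 = -1029869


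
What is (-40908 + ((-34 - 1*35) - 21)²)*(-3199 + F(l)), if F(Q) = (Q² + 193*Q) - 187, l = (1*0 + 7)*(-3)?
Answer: 229590384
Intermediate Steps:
l = -21 (l = (0 + 7)*(-3) = 7*(-3) = -21)
F(Q) = -187 + Q² + 193*Q
(-40908 + ((-34 - 1*35) - 21)²)*(-3199 + F(l)) = (-40908 + ((-34 - 1*35) - 21)²)*(-3199 + (-187 + (-21)² + 193*(-21))) = (-40908 + ((-34 - 35) - 21)²)*(-3199 + (-187 + 441 - 4053)) = (-40908 + (-69 - 21)²)*(-3199 - 3799) = (-40908 + (-90)²)*(-6998) = (-40908 + 8100)*(-6998) = -32808*(-6998) = 229590384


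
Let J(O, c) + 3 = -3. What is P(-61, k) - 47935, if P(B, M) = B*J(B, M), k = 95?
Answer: -47569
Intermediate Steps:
J(O, c) = -6 (J(O, c) = -3 - 3 = -6)
P(B, M) = -6*B (P(B, M) = B*(-6) = -6*B)
P(-61, k) - 47935 = -6*(-61) - 47935 = 366 - 47935 = -47569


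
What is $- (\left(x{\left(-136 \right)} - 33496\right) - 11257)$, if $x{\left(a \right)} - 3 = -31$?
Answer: $44781$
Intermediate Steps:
$x{\left(a \right)} = -28$ ($x{\left(a \right)} = 3 - 31 = -28$)
$- (\left(x{\left(-136 \right)} - 33496\right) - 11257) = - (\left(-28 - 33496\right) - 11257) = - (-33524 - 11257) = \left(-1\right) \left(-44781\right) = 44781$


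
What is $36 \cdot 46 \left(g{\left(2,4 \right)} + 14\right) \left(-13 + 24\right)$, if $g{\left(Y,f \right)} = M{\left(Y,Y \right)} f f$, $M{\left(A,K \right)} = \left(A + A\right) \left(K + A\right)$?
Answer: $4918320$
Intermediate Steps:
$M{\left(A,K \right)} = 2 A \left(A + K\right)$
$g{\left(Y,f \right)} = 4 Y^{2} f^{2}$ ($g{\left(Y,f \right)} = 2 Y \left(Y + Y\right) f f = 2 Y 2 Y f f = 4 Y^{2} f f = 4 f Y^{2} f = 4 Y^{2} f^{2}$)
$36 \cdot 46 \left(g{\left(2,4 \right)} + 14\right) \left(-13 + 24\right) = 36 \cdot 46 \left(4 \cdot 2^{2} \cdot 4^{2} + 14\right) \left(-13 + 24\right) = 1656 \left(4 \cdot 4 \cdot 16 + 14\right) 11 = 1656 \left(256 + 14\right) 11 = 1656 \cdot 270 \cdot 11 = 1656 \cdot 2970 = 4918320$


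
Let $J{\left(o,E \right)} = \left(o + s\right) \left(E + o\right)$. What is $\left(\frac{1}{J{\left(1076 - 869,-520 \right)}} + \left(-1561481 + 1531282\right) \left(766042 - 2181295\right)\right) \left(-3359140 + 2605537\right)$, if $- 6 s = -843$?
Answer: $- \frac{7006456129815984543729}{217535} \approx -3.2208 \cdot 10^{16}$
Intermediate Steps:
$s = \frac{281}{2}$ ($s = \left(- \frac{1}{6}\right) \left(-843\right) = \frac{281}{2} \approx 140.5$)
$J{\left(o,E \right)} = \left(\frac{281}{2} + o\right) \left(E + o\right)$ ($J{\left(o,E \right)} = \left(o + \frac{281}{2}\right) \left(E + o\right) = \left(\frac{281}{2} + o\right) \left(E + o\right)$)
$\left(\frac{1}{J{\left(1076 - 869,-520 \right)}} + \left(-1561481 + 1531282\right) \left(766042 - 2181295\right)\right) \left(-3359140 + 2605537\right) = \left(\frac{1}{\left(1076 - 869\right)^{2} + \frac{281}{2} \left(-520\right) + \frac{281 \left(1076 - 869\right)}{2} - 520 \left(1076 - 869\right)} + \left(-1561481 + 1531282\right) \left(766042 - 2181295\right)\right) \left(-3359140 + 2605537\right) = \left(\frac{1}{207^{2} - 73060 + \frac{281}{2} \cdot 207 - 107640} - -42739225347\right) \left(-753603\right) = \left(\frac{1}{42849 - 73060 + \frac{58167}{2} - 107640} + 42739225347\right) \left(-753603\right) = \left(\frac{1}{- \frac{217535}{2}} + 42739225347\right) \left(-753603\right) = \left(- \frac{2}{217535} + 42739225347\right) \left(-753603\right) = \frac{9297277385859643}{217535} \left(-753603\right) = - \frac{7006456129815984543729}{217535}$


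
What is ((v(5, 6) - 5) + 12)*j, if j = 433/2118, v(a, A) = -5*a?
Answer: -1299/353 ≈ -3.6799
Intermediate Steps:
j = 433/2118 (j = 433*(1/2118) = 433/2118 ≈ 0.20444)
((v(5, 6) - 5) + 12)*j = ((-5*5 - 5) + 12)*(433/2118) = ((-25 - 5) + 12)*(433/2118) = (-30 + 12)*(433/2118) = -18*433/2118 = -1299/353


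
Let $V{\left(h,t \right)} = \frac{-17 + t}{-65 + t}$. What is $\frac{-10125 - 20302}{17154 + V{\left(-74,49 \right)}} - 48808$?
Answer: $- \frac{837185243}{17152} \approx -48810.0$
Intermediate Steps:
$V{\left(h,t \right)} = \frac{-17 + t}{-65 + t}$
$\frac{-10125 - 20302}{17154 + V{\left(-74,49 \right)}} - 48808 = \frac{-10125 - 20302}{17154 + \frac{-17 + 49}{-65 + 49}} - 48808 = - \frac{30427}{17154 + \frac{1}{-16} \cdot 32} - 48808 = - \frac{30427}{17154 - 2} - 48808 = - \frac{30427}{17152} - 48808 = - \frac{837185243}{17152}$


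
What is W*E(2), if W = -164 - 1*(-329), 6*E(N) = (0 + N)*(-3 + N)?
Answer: -55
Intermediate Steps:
E(N) = N*(-3 + N)/6 (E(N) = ((0 + N)*(-3 + N))/6 = (N*(-3 + N))/6 = N*(-3 + N)/6)
W = 165 (W = -164 + 329 = 165)
W*E(2) = 165*((⅙)*2*(-3 + 2)) = 165*((⅙)*2*(-1)) = 165*(-⅓) = -55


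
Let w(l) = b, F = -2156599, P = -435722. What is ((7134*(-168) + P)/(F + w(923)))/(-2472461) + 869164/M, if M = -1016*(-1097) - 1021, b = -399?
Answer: 2317665500014211269/2969282431257623709 ≈ 0.78055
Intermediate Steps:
w(l) = -399
M = 1113531 (M = 1114552 - 1021 = 1113531)
((7134*(-168) + P)/(F + w(923)))/(-2472461) + 869164/M = ((7134*(-168) - 435722)/(-2156599 - 399))/(-2472461) + 869164/1113531 = ((-1198512 - 435722)/(-2156998))*(-1/2472461) + 869164*(1/1113531) = -1634234*(-1/2156998)*(-1/2472461) + 869164/1113531 = (817117/1078499)*(-1/2472461) + 869164/1113531 = -817117/2666546716039 + 869164/1113531 = 2317665500014211269/2969282431257623709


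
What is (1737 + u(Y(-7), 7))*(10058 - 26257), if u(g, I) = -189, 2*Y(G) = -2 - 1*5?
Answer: -25076052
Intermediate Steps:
Y(G) = -7/2 (Y(G) = (-2 - 1*5)/2 = (-2 - 5)/2 = (½)*(-7) = -7/2)
(1737 + u(Y(-7), 7))*(10058 - 26257) = (1737 - 189)*(10058 - 26257) = 1548*(-16199) = -25076052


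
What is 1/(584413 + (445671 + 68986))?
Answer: 1/1099070 ≈ 9.0986e-7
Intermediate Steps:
1/(584413 + (445671 + 68986)) = 1/(584413 + 514657) = 1/1099070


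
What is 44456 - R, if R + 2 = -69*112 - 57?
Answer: 52243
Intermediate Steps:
R = -7787 (R = -2 + (-69*112 - 57) = -2 + (-7728 - 57) = -2 - 7785 = -7787)
44456 - R = 44456 - 1*(-7787) = 44456 + 7787 = 52243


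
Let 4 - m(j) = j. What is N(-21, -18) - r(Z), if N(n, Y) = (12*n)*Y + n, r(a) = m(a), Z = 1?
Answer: 4512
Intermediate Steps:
m(j) = 4 - j
r(a) = 4 - a
N(n, Y) = n + 12*Y*n (N(n, Y) = 12*Y*n + n = n + 12*Y*n)
N(-21, -18) - r(Z) = -21*(1 + 12*(-18)) - (4 - 1*1) = -21*(1 - 216) - (4 - 1) = -21*(-215) - 1*3 = 4515 - 3 = 4512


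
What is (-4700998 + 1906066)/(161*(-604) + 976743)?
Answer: -2794932/879499 ≈ -3.1779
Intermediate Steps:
(-4700998 + 1906066)/(161*(-604) + 976743) = -2794932/(-97244 + 976743) = -2794932/879499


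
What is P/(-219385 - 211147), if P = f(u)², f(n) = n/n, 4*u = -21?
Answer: -1/430532 ≈ -2.3227e-6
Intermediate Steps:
u = -21/4 (u = (¼)*(-21) = -21/4 ≈ -5.2500)
f(n) = 1
P = 1 (P = 1² = 1)
P/(-219385 - 211147) = 1/(-219385 - 211147) = 1/(-430532) = 1*(-1/430532) = -1/430532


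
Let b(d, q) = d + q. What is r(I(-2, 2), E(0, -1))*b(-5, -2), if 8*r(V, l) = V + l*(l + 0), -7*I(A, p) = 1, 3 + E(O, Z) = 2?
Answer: -¾ ≈ -0.75000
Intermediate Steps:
E(O, Z) = -1 (E(O, Z) = -3 + 2 = -1)
I(A, p) = -⅐ (I(A, p) = -⅐*1 = -⅐)
r(V, l) = V/8 + l²/8 (r(V, l) = (V + l*(l + 0))/8 = (V + l*l)/8 = (V + l²)/8 = V/8 + l²/8)
r(I(-2, 2), E(0, -1))*b(-5, -2) = ((⅛)*(-⅐) + (⅛)*(-1)²)*(-5 - 2) = (-1/56 + (⅛)*1)*(-7) = (-1/56 + ⅛)*(-7) = (3/28)*(-7) = -¾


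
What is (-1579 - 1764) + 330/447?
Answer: -497997/149 ≈ -3342.3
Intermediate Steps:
(-1579 - 1764) + 330/447 = -3343 + 330*(1/447) = -3343 + 110/149 = -497997/149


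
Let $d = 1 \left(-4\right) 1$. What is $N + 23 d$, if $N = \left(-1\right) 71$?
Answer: $-163$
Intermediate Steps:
$N = -71$
$d = -4$ ($d = \left(-4\right) 1 = -4$)
$N + 23 d = -71 + 23 \left(-4\right) = -71 - 92 = -163$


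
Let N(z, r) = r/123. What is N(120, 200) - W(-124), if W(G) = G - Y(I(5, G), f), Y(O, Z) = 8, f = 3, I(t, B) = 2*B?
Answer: 16436/123 ≈ 133.63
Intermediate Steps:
N(z, r) = r/123 (N(z, r) = r*(1/123) = r/123)
W(G) = -8 + G (W(G) = G - 1*8 = G - 8 = -8 + G)
N(120, 200) - W(-124) = (1/123)*200 - (-8 - 124) = 200/123 - 1*(-132) = 200/123 + 132 = 16436/123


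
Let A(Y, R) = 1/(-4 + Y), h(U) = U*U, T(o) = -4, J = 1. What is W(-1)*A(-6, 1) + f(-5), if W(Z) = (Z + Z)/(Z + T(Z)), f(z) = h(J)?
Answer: 24/25 ≈ 0.96000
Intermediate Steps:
h(U) = U²
f(z) = 1 (f(z) = 1² = 1)
W(Z) = 2*Z/(-4 + Z) (W(Z) = (Z + Z)/(Z - 4) = (2*Z)/(-4 + Z) = 2*Z/(-4 + Z))
W(-1)*A(-6, 1) + f(-5) = (2*(-1)/(-4 - 1))/(-4 - 6) + 1 = (2*(-1)/(-5))/(-10) + 1 = (2*(-1)*(-⅕))*(-⅒) + 1 = (⅖)*(-⅒) + 1 = -1/25 + 1 = 24/25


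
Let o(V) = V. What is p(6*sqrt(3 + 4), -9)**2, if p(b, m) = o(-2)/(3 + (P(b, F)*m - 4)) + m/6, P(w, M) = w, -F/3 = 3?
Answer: 3750296761/1666435684 - 6613596*sqrt(7)/416608921 ≈ 2.2085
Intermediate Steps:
F = -9 (F = -3*3 = -9)
p(b, m) = -2/(-1 + b*m) + m/6 (p(b, m) = -2/(3 + (b*m - 4)) + m/6 = -2/(3 + (-4 + b*m)) + m*(1/6) = -2/(-1 + b*m) + m/6)
p(6*sqrt(3 + 4), -9)**2 = ((-12 - 1*(-9) + (6*sqrt(3 + 4))*(-9)**2)/(6*(-1 + (6*sqrt(3 + 4))*(-9))))**2 = ((-12 + 9 + (6*sqrt(7))*81)/(6*(-1 + (6*sqrt(7))*(-9))))**2 = ((-12 + 9 + 486*sqrt(7))/(6*(-1 - 54*sqrt(7))))**2 = ((-3 + 486*sqrt(7))/(6*(-1 - 54*sqrt(7))))**2 = (-3 + 486*sqrt(7))**2/(36*(-1 - 54*sqrt(7))**2)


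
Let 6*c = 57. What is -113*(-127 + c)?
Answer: 26555/2 ≈ 13278.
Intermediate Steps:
c = 19/2 (c = (⅙)*57 = 19/2 ≈ 9.5000)
-113*(-127 + c) = -113*(-127 + 19/2) = -113*(-235/2) = 26555/2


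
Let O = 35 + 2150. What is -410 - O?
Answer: -2595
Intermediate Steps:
O = 2185
-410 - O = -410 - 1*2185 = -410 - 2185 = -2595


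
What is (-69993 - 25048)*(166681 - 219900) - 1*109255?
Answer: 5057877724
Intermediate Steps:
(-69993 - 25048)*(166681 - 219900) - 1*109255 = -95041*(-53219) - 109255 = 5057986979 - 109255 = 5057877724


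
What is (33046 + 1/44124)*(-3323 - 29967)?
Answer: -24270435779725/22062 ≈ -1.1001e+9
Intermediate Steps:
(33046 + 1/44124)*(-3323 - 29967) = (33046 + 1/44124)*(-33290) = (1458121705/44124)*(-33290) = -24270435779725/22062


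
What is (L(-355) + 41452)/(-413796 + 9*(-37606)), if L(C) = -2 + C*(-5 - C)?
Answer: 552/5015 ≈ 0.11007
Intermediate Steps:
(L(-355) + 41452)/(-413796 + 9*(-37606)) = ((-2 - 1*(-355)² - 5*(-355)) + 41452)/(-413796 + 9*(-37606)) = ((-2 - 1*126025 + 1775) + 41452)/(-413796 - 338454) = ((-2 - 126025 + 1775) + 41452)/(-752250) = (-124252 + 41452)*(-1/752250) = -82800*(-1/752250) = 552/5015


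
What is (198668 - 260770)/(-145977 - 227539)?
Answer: 31051/186758 ≈ 0.16626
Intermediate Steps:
(198668 - 260770)/(-145977 - 227539) = -62102/(-373516) = -62102*(-1/373516) = 31051/186758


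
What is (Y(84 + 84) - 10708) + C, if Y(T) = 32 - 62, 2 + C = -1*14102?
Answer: -24842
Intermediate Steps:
C = -14104 (C = -2 - 1*14102 = -2 - 14102 = -14104)
Y(T) = -30
(Y(84 + 84) - 10708) + C = (-30 - 10708) - 14104 = -10738 - 14104 = -24842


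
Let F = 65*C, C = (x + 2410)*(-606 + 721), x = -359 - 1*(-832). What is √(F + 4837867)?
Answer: 2*√6597073 ≈ 5137.0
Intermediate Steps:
x = 473 (x = -359 + 832 = 473)
C = 331545 (C = (473 + 2410)*(-606 + 721) = 2883*115 = 331545)
F = 21550425 (F = 65*331545 = 21550425)
√(F + 4837867) = √(21550425 + 4837867) = √26388292 = 2*√6597073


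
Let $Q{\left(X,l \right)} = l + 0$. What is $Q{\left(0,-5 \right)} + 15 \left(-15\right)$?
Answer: $-230$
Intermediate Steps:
$Q{\left(X,l \right)} = l$
$Q{\left(0,-5 \right)} + 15 \left(-15\right) = -5 + 15 \left(-15\right) = -5 - 225 = -230$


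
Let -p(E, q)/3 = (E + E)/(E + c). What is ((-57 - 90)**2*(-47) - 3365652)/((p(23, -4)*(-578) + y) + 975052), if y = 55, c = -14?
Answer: -13143825/2951909 ≈ -4.4527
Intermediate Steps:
p(E, q) = -6*E/(-14 + E) (p(E, q) = -3*(E + E)/(E - 14) = -3*2*E/(-14 + E) = -6*E/(-14 + E))
((-57 - 90)**2*(-47) - 3365652)/((p(23, -4)*(-578) + y) + 975052) = ((-57 - 90)**2*(-47) - 3365652)/((-6*23/(-14 + 23)*(-578) + 55) + 975052) = ((-147)**2*(-47) - 3365652)/((-6*23/9*(-578) + 55) + 975052) = (21609*(-47) - 3365652)/((-6*23*1/9*(-578) + 55) + 975052) = (-1015623 - 3365652)/((-46/3*(-578) + 55) + 975052) = -4381275/((26588/3 + 55) + 975052) = -4381275/(26753/3 + 975052) = -4381275/2951909/3 = -4381275*3/2951909 = -13143825/2951909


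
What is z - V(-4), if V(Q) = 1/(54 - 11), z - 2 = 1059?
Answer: 45622/43 ≈ 1061.0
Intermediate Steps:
z = 1061 (z = 2 + 1059 = 1061)
V(Q) = 1/43
z - V(-4) = 1061 - 1*1/43 = 1061 - 1/43 = 45622/43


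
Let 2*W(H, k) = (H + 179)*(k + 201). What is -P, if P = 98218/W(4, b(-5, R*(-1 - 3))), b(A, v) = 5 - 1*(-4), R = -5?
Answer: -98218/19215 ≈ -5.1115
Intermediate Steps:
b(A, v) = 9 (b(A, v) = 5 + 4 = 9)
W(H, k) = (179 + H)*(201 + k)/2 (W(H, k) = ((H + 179)*(k + 201))/2 = ((179 + H)*(201 + k))/2 = (179 + H)*(201 + k)/2)
P = 98218/19215 (P = 98218/(35979/2 + (179/2)*9 + (201/2)*4 + (½)*4*9) = 98218/(35979/2 + 1611/2 + 402 + 18) = 98218/19215 ≈ 5.1115)
-P = -1*98218/19215 = -98218/19215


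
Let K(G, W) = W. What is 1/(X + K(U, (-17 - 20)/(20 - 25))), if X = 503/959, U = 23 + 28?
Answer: 4795/37998 ≈ 0.12619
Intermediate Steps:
U = 51
X = 503/959 (X = 503*(1/959) = 503/959 ≈ 0.52450)
1/(X + K(U, (-17 - 20)/(20 - 25))) = 1/(503/959 + (-17 - 20)/(20 - 25)) = 1/(503/959 - 37/(-5)) = 1/(503/959 - 37*(-1/5)) = 1/(503/959 + 37/5) = 1/(37998/4795) = 4795/37998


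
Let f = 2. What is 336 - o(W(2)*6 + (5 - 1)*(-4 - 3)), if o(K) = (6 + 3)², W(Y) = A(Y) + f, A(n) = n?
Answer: 255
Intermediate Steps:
W(Y) = 2 + Y (W(Y) = Y + 2 = 2 + Y)
o(K) = 81 (o(K) = 9² = 81)
336 - o(W(2)*6 + (5 - 1)*(-4 - 3)) = 336 - 1*81 = 336 - 81 = 255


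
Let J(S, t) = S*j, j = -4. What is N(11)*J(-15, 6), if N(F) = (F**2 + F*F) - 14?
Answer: 13680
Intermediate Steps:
J(S, t) = -4*S (J(S, t) = S*(-4) = -4*S)
N(F) = -14 + 2*F**2 (N(F) = (F**2 + F**2) - 14 = 2*F**2 - 14 = -14 + 2*F**2)
N(11)*J(-15, 6) = (-14 + 2*11**2)*(-4*(-15)) = (-14 + 2*121)*60 = (-14 + 242)*60 = 228*60 = 13680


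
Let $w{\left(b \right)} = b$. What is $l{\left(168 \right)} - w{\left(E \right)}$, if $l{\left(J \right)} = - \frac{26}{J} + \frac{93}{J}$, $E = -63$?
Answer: $\frac{10651}{168} \approx 63.399$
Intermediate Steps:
$l{\left(J \right)} = \frac{67}{J}$
$l{\left(168 \right)} - w{\left(E \right)} = \frac{67}{168} - -63 = 67 \cdot \frac{1}{168} + 63 = \frac{67}{168} + 63 = \frac{10651}{168}$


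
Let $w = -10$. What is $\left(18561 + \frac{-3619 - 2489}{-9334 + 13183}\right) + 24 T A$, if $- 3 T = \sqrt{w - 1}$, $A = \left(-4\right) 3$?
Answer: $\frac{23811727}{1283} + 96 i \sqrt{11} \approx 18559.0 + 318.4 i$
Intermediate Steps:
$A = -12$
$T = - \frac{i \sqrt{11}}{3}$ ($T = - \frac{\sqrt{-10 - 1}}{3} = - \frac{\sqrt{-11}}{3} = - \frac{i \sqrt{11}}{3} \approx - 1.1055 i$)
$\left(18561 + \frac{-3619 - 2489}{-9334 + 13183}\right) + 24 T A = \left(18561 + \frac{-3619 - 2489}{-9334 + 13183}\right) + 24 \left(- \frac{i \sqrt{11}}{3}\right) \left(-12\right) = \left(18561 - \frac{6108}{3849}\right) + - 8 i \sqrt{11} \left(-12\right) = \left(18561 - \frac{2036}{1283}\right) + 96 i \sqrt{11} = \frac{23811727}{1283} + 96 i \sqrt{11}$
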